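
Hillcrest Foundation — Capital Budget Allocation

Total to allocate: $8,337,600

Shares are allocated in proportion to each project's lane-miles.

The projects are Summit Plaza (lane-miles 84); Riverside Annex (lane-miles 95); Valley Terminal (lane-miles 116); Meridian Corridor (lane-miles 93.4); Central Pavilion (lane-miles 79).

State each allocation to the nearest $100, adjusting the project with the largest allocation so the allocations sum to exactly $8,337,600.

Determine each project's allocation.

Summit Plaza: $1,498,400 · Riverside Annex: $1,694,600 · Valley Terminal: $2,069,300 · Meridian Corridor: $1,666,100 · Central Pavilion: $1,409,200

Sum of lane-miles: 467.4.
Raw shares: Summit Plaza 84/467.4 × $8,337,600 = 1,498,413.35; Riverside Annex 95/467.4 × $8,337,600 = 1,694,634.15; Valley Terminal 116/467.4 × $8,337,600 = 2,069,237.48; Meridian Corridor 93.4/467.4 × $8,337,600 = 1,666,092.94; Central Pavilion 79/467.4 × $8,337,600 = 1,409,222.08.
Rounded to nearest $100: Summit Plaza $1,498,400; Riverside Annex $1,694,600; Valley Terminal $2,069,200; Meridian Corridor $1,666,100; Central Pavilion $1,409,200. Sum = $8,337,500.
Difference $8,337,600 − $8,337,500 = +$100 applied to largest allocation (Valley Terminal): Valley Terminal becomes $2,069,300.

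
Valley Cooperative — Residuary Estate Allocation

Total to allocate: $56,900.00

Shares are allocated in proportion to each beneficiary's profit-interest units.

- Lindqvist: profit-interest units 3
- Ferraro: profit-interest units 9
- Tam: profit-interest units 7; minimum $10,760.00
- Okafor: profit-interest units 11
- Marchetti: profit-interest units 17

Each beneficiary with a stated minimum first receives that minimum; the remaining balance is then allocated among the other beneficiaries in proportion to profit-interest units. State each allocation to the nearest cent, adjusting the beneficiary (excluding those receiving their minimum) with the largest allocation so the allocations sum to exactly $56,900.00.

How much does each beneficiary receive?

Guaranteed amounts: Tam $10,760.00. Remaining pool $46,140.00.
Remaining pool split over remaining profit-interest units 40: Lindqvist 3,460.5000 → $3,460.50; Ferraro 10,381.5000 → $10,381.50; Okafor 12,688.5000 → $12,688.50; Marchetti 19,609.5000 → $19,609.50.

Lindqvist: $3,460.50; Ferraro: $10,381.50; Tam: $10,760.00; Okafor: $12,688.50; Marchetti: $19,609.50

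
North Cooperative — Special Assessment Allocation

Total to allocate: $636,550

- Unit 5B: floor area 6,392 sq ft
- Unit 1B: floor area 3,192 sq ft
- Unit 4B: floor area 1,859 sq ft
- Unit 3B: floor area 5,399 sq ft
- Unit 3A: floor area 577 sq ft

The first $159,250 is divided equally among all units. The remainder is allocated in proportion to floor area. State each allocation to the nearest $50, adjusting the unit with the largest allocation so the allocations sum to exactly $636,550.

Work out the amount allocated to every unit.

Unit 5B: $207,000; Unit 1B: $119,300; Unit 4B: $82,800; Unit 3B: $179,800; Unit 3A: $47,650

First tranche $159,250 split equally: $31,850 each.
Remainder $477,300 by floor area (total 17,419): Unit 5B 175,147.92 → $175,150; Unit 1B 87,464.36 → $87,450; Unit 4B 50,938.67 → $50,950; Unit 3B 147,938.61 → $147,950; Unit 3A 15,810.44 → $15,800.
Totals: Unit 5B $31,850 + $175,150 = $207,000; Unit 1B $31,850 + $87,450 = $119,300; Unit 4B $31,850 + $50,950 = $82,800; Unit 3B $31,850 + $147,950 = $179,800; Unit 3A $31,850 + $15,800 = $47,650.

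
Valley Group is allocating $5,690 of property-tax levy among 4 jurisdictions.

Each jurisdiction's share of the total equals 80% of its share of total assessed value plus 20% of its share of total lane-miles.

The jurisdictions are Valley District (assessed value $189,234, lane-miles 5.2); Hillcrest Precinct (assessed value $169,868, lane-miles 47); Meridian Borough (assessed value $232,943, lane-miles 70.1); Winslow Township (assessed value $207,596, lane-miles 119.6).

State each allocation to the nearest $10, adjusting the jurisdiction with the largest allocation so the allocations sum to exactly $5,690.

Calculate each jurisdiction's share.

Valley District: $1,100 | Hillcrest Precinct: $1,190 | Meridian Borough: $1,660 | Winslow Township: $1,740

Assessed value total 799,641; lane-miles total 241.9.
Composite weights (80% assessed value + 20% lane-miles): Valley District 0.1936; Hillcrest Precinct 0.2088; Meridian Borough 0.2910; Winslow Township 0.3066.
Pro-rata amounts: Valley District 1,101.69; Hillcrest Precinct 1,188.09; Meridian Borough 1,655.82; Winslow Township 1,744.40.
Rounded to nearest $10: Valley District $1,100; Hillcrest Precinct $1,190; Meridian Borough $1,660; Winslow Township $1,740. Sum = $5,690.
Rounded total matches; no reconciliation needed.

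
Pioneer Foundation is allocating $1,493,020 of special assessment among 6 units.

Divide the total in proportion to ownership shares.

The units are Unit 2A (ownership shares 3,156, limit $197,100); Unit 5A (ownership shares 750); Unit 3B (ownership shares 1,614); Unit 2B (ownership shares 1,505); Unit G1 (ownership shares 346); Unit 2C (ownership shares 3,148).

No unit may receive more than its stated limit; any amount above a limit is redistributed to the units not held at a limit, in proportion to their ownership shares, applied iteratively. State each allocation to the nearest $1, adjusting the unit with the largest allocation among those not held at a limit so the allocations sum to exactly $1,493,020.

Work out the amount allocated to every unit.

Total ownership shares = 10,519.
Proportional shares (ignoring caps): Unit 2A 447,948.58; Unit 5A 106,451.66; Unit 3B 229,083.97; Unit 2B 213,613.00; Unit G1 49,109.70; Unit 2C 446,813.10.
Held at cap: Unit 2A ($197,100); remaining pool $1,295,920 reallocated over remaining ownership shares 7,363.
Shares after redistribution: Unit 5A 132,003.26 → $132,003; Unit 3B 284,071.01 → $284,071; Unit 2B 264,886.54 → $264,887; Unit G1 60,897.504 → $60,898; Unit 2C 554,061.68 → $554,062.
Rounding difference −$1 applied to Unit 2C → $554,061.

Unit 2A: $197,100 | Unit 5A: $132,003 | Unit 3B: $284,071 | Unit 2B: $264,887 | Unit G1: $60,898 | Unit 2C: $554,061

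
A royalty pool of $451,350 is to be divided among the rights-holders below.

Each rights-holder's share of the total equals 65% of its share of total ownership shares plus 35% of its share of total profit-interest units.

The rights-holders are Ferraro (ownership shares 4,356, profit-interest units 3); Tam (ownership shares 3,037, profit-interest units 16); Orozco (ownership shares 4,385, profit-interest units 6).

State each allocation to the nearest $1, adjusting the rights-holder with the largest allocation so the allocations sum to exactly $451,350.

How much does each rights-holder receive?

Ferraro: $127,460 · Tam: $176,751 · Orozco: $147,139

Ownership shares total 11,778; profit-interest units total 25.
Combined weights (65% ownership shares + 35% profit-interest units): Ferraro 0.2824; Tam 0.3916; Orozco 0.3260.
Pro-rata amounts: Ferraro 127,460.04; Tam 176,750.85; Orozco 147,139.10.
After rounding ($1): Ferraro $127,460; Tam $176,751; Orozco $147,139. Sum = $451,350.
No rounding difference to absorb.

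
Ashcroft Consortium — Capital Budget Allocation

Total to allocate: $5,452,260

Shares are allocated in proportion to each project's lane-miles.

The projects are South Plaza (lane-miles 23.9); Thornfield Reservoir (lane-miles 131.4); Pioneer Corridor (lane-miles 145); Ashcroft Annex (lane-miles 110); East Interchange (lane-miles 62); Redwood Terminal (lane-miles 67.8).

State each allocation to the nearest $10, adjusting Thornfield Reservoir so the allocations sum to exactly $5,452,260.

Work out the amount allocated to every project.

Sum of lane-miles: 540.1.
Proportional shares: South Plaza 23.9/540.1 × $5,452,260 = 241,268.31; Thornfield Reservoir 131.4/540.1 × $5,452,260 = 1,326,470.96; Pioneer Corridor 145/540.1 × $5,452,260 = 1,463,761.71; Ashcroft Annex 110/540.1 × $5,452,260 = 1,110,439.92; East Interchange 62/540.1 × $5,452,260 = 625,884.32; Redwood Terminal 67.8/540.1 × $5,452,260 = 684,434.79.
After rounding ($10): South Plaza $241,270; Thornfield Reservoir $1,326,470; Pioneer Corridor $1,463,760; Ashcroft Annex $1,110,440; East Interchange $625,880; Redwood Terminal $684,430. Sum = $5,452,250.
Difference $5,452,260 − $5,452,250 = +$10 applied to Thornfield Reservoir: Thornfield Reservoir becomes $1,326,480.

South Plaza: $241,270; Thornfield Reservoir: $1,326,480; Pioneer Corridor: $1,463,760; Ashcroft Annex: $1,110,440; East Interchange: $625,880; Redwood Terminal: $684,430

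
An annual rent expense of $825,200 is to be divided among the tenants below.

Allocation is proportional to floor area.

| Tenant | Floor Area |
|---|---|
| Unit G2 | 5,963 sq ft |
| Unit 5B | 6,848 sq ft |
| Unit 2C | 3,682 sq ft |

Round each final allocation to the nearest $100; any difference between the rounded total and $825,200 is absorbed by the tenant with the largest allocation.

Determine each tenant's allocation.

Sum of floor area: 16,493.
Unrounded shares: Unit G2 5,963/16,493 × $825,200 = 298,348.85; Unit 5B 6,848/16,493 × $825,200 = 342,628.36; Unit 2C 3,682/16,493 × $825,200 = 184,222.79.
Rounded to nearest $100: Unit G2 $298,300; Unit 5B $342,600; Unit 2C $184,200. Sum = $825,100.
Difference $825,200 − $825,100 = +$100 applied to largest allocation (Unit 5B): Unit 5B becomes $342,700.

Unit G2: $298,300 | Unit 5B: $342,700 | Unit 2C: $184,200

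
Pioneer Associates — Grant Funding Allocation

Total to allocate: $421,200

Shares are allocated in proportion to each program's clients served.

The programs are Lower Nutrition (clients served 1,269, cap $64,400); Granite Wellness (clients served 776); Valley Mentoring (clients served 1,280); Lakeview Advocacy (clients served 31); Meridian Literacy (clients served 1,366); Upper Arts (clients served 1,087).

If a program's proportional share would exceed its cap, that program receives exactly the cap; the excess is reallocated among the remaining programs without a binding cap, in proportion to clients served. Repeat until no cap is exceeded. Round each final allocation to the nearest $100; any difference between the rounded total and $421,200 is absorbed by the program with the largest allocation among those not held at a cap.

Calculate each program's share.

Lower Nutrition: $64,400 · Granite Wellness: $61,000 · Valley Mentoring: $100,600 · Lakeview Advocacy: $2,400 · Meridian Literacy: $107,400 · Upper Arts: $85,400

Combined clients served = 5,809.
Pro-rata shares before constraints: Lower Nutrition 92,012.88; Granite Wellness 56,266.35; Valley Mentoring 92,810.47; Lakeview Advocacy 2,247.75; Meridian Literacy 99,046.17; Upper Arts 78,816.39.
Held at cap: Lower Nutrition ($64,400); balance $356,800 reallocated over remaining clients served 4,540.
Shares after redistribution: Granite Wellness 60,986.08 → $61,000; Valley Mentoring 100,595.59 → $100,600; Lakeview Advocacy 2,436.30 → $2,400; Meridian Literacy 107,354.36 → $107,400; Upper Arts 85,427.67 → $85,400.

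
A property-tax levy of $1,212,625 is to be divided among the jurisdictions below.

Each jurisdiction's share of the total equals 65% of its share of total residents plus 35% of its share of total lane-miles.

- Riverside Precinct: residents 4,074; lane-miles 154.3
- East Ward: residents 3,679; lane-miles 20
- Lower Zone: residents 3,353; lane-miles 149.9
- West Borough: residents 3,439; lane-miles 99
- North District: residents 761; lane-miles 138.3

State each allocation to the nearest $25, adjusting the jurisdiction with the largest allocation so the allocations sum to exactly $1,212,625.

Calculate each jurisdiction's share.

Totals — residents 15,306, lane-miles 561.5.
Blended shares (65% residents + 35% lane-miles): Riverside Precinct 0.2692; East Ward 0.1687; Lower Zone 0.2358; West Borough 0.2078; North District 0.1185.
Pro-rata amounts: Riverside Precinct 326,427.08; East Ward 204,573.14; Lower Zone 285,972.26; West Borough 251,927.38; North District 143,725.14.
After rounding ($25): Riverside Precinct $326,425; East Ward $204,575; Lower Zone $285,975; West Borough $251,925; North District $143,725. Sum = $1,212,625.
Rounded total matches; no reconciliation needed.

Riverside Precinct: $326,425; East Ward: $204,575; Lower Zone: $285,975; West Borough: $251,925; North District: $143,725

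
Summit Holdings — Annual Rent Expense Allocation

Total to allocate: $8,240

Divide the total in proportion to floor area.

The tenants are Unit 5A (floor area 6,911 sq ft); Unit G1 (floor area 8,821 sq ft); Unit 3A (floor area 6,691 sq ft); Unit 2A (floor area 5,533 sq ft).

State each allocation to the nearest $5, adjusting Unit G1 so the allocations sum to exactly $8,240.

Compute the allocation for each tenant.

Sum of floor area: 27,956.
Pro-rata amounts: Unit 5A 6,911/27,956 × $8,240 = 2,037.01; Unit G1 8,821/27,956 × $8,240 = 2,599.98; Unit 3A 6,691/27,956 × $8,240 = 1,972.16; Unit 2A 5,533/27,956 × $8,240 = 1,630.85.
At nearest $5: Unit 5A $2,035; Unit G1 $2,600; Unit 3A $1,970; Unit 2A $1,630. Sum = $8,235.
Difference $8,240 − $8,235 = +$5 applied to Unit G1: Unit G1 becomes $2,605.

Unit 5A: $2,035 · Unit G1: $2,605 · Unit 3A: $1,970 · Unit 2A: $1,630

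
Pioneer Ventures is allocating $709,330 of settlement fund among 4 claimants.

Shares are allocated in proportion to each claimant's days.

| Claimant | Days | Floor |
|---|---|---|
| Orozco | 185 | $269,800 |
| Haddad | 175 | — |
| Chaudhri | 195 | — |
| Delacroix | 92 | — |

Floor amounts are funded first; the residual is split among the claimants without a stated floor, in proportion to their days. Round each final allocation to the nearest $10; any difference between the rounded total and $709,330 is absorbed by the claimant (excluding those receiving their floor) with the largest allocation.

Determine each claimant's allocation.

Minimums first: Orozco $269,800. Remaining pool $439,530.
Remaining pool split over remaining days 462: Haddad 166,488.64 → $166,490; Chaudhri 185,515.91 → $185,520; Delacroix 87,525.45 → $87,530.
Rounding difference −$10 applied to Chaudhri → $185,510.

Orozco: $269,800; Haddad: $166,490; Chaudhri: $185,510; Delacroix: $87,530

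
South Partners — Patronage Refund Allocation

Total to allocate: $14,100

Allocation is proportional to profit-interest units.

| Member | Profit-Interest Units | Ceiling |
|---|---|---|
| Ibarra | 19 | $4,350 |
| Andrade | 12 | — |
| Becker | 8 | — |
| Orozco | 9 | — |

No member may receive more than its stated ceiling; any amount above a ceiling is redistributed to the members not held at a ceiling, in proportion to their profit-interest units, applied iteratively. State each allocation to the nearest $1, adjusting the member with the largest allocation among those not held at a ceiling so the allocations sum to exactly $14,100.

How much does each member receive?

Ibarra: $4,350; Andrade: $4,034; Becker: $2,690; Orozco: $3,026

Sum of profit-interest units: 48.
Proportional shares (ignoring caps): Ibarra 5,581.25; Andrade 3,525.00; Becker 2,350.00; Orozco 2,643.75.
Cap binds for Ibarra ($4,350); remaining pool $9,750 reallocated over remaining profit-interest units 29.
Redistributed shares: Andrade 4,034.48 → $4,034; Becker 2,689.66 → $2,690; Orozco 3,025.86 → $3,026.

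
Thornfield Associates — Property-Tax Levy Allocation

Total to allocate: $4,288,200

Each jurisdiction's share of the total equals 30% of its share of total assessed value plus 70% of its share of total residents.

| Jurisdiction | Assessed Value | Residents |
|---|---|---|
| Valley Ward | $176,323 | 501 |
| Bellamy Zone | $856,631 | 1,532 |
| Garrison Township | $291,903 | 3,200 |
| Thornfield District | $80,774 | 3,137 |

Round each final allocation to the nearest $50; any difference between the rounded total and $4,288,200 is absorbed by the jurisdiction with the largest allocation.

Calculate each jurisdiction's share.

Valley Ward: $341,050 · Bellamy Zone: $1,333,450 · Garrison Township: $1,414,750 · Thornfield District: $1,198,950

Assessed value total 1,405,631; residents total 8,370.
Combined weights (30% assessed value + 70% residents): Valley Ward 0.0795; Bellamy Zone 0.3110; Garrison Township 0.3299; Thornfield District 0.2796.
Unrounded shares: Valley Ward 341,048.18; Bellamy Zone 1,333,427.27; Garrison Township 1,414,773.77; Thornfield District 1,198,950.78.
Rounded to nearest $50: Valley Ward $341,050; Bellamy Zone $1,333,450; Garrison Township $1,414,750; Thornfield District $1,198,950. Sum = $4,288,200.
Rounded total matches; no reconciliation needed.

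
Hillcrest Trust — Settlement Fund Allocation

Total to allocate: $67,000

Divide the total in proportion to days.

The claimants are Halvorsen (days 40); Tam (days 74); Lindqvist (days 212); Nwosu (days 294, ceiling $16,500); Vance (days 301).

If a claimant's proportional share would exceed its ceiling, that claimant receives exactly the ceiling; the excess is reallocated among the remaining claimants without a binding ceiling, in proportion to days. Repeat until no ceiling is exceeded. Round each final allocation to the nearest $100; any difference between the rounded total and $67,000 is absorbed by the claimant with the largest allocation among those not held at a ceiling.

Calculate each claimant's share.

Combined days = 921.
Pro-rata shares before constraints: Halvorsen 2,909.88; Tam 5,383.28; Lindqvist 15,422.37; Nwosu 21,387.62; Vance 21,896.85.
Capped: Nwosu ($16,500); balance $50,500 reallocated over remaining days 627.
Redistributed shares: Halvorsen 3,221.69 → $3,200; Tam 5,960.13 → $6,000; Lindqvist 17,074.96 → $17,100; Vance 24,243.22 → $24,200.

Halvorsen: $3,200; Tam: $6,000; Lindqvist: $17,100; Nwosu: $16,500; Vance: $24,200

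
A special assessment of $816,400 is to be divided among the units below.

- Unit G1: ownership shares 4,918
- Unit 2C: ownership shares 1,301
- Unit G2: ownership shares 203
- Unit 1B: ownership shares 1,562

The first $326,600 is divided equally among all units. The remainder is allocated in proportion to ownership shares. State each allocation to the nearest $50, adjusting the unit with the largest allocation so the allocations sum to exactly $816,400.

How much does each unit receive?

Unit G1: $383,350 · Unit 2C: $161,450 · Unit G2: $94,100 · Unit 1B: $177,500

$326,600 shared equally gives $81,650 per unit.
Remainder $489,800 by ownership shares (total 7,984): Unit G1 301,707.97 → $301,700; Unit 2C 79,813.35 → $79,800; Unit G2 12,453.58 → $12,450; Unit 1B 95,825.10 → $95,850.
Totals: Unit G1 $81,650 + $301,700 = $383,350; Unit 2C $81,650 + $79,800 = $161,450; Unit G2 $81,650 + $12,450 = $94,100; Unit 1B $81,650 + $95,850 = $177,500.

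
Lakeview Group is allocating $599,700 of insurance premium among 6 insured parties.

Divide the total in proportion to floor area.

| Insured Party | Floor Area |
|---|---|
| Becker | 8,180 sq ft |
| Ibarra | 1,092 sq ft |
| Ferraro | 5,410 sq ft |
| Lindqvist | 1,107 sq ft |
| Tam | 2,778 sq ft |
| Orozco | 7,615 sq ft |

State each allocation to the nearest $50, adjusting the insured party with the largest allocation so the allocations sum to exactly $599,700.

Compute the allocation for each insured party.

Becker: $187,400; Ibarra: $25,000; Ferraro: $123,900; Lindqvist: $25,350; Tam: $63,650; Orozco: $174,400

Sum of floor area: 26,182.
Unrounded shares: Becker 8,180/26,182 × $599,700 = 187,363.30; Ibarra 1,092/26,182 × $599,700 = 25,012.31; Ferraro 5,410/26,182 × $599,700 = 123,916.32; Lindqvist 1,107/26,182 × $599,700 = 25,355.89; Tam 2,778/26,182 × $599,700 = 63,630.23; Orozco 7,615/26,182 × $599,700 = 174,421.95.
After rounding ($50): Becker $187,350; Ibarra $25,000; Ferraro $123,900; Lindqvist $25,350; Tam $63,650; Orozco $174,400. Sum = $599,650.
Difference $599,700 − $599,650 = +$50 applied to largest allocation (Becker): Becker becomes $187,400.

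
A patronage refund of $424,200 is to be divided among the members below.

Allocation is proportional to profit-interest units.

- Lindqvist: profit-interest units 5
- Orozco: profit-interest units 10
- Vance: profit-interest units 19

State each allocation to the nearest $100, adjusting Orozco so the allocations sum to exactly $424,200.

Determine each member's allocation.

Lindqvist: $62,400; Orozco: $124,700; Vance: $237,100

Combined profit-interest units = 34.
Proportional shares: Lindqvist 5/34 × $424,200 = 62,382.35; Orozco 10/34 × $424,200 = 124,764.71; Vance 19/34 × $424,200 = 237,052.94.
Rounded to nearest $100: Lindqvist $62,400; Orozco $124,800; Vance $237,100. Sum = $424,300.
Difference $424,200 − $424,300 = −$100 applied to Orozco: Orozco becomes $124,700.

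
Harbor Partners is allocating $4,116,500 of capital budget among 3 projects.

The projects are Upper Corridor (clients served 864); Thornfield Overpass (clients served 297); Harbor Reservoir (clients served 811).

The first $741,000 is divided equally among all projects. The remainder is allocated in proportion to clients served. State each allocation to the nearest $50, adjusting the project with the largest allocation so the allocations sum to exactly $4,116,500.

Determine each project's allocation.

Upper Corridor: $1,725,900 | Thornfield Overpass: $755,400 | Harbor Reservoir: $1,635,200

$741,000 shared equally gives $247,000 per project.
Remainder $3,375,500 by clients served (total 1,972): Upper Corridor 1,478,920.89 → $1,478,900; Thornfield Overpass 508,379.06 → $508,400; Harbor Reservoir 1,388,200.05 → $1,388,200.
Totals: Upper Corridor $247,000 + $1,478,900 = $1,725,900; Thornfield Overpass $247,000 + $508,400 = $755,400; Harbor Reservoir $247,000 + $1,388,200 = $1,635,200.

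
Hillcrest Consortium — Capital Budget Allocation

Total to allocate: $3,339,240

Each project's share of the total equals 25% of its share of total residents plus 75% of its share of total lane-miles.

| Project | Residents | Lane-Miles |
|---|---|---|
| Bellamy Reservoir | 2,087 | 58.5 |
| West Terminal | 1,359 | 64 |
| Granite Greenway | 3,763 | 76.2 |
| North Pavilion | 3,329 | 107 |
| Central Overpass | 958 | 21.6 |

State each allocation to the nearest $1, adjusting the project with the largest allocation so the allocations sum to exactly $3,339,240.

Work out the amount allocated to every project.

Bellamy Reservoir: $599,182; West Terminal: $588,401; Granite Greenway: $856,326; North Pavilion: $1,060,485; Central Overpass: $234,846

Totals — residents 11,496, lane-miles 327.3.
Composite weights (25% residents + 75% lane-miles): Bellamy Reservoir 0.1794; West Terminal 0.1762; Granite Greenway 0.2564; North Pavilion 0.3176; Central Overpass 0.0703.
Proportional shares: Bellamy Reservoir 599,182.14; West Terminal 588,401.48; Granite Greenway 856,325.59; North Pavilion 1,060,484.68; Central Overpass 234,846.11.
Rounded to nearest $1: Bellamy Reservoir $599,182; West Terminal $588,401; Granite Greenway $856,326; North Pavilion $1,060,485; Central Overpass $234,846. Sum = $3,339,240.
Rounded total matches; no reconciliation needed.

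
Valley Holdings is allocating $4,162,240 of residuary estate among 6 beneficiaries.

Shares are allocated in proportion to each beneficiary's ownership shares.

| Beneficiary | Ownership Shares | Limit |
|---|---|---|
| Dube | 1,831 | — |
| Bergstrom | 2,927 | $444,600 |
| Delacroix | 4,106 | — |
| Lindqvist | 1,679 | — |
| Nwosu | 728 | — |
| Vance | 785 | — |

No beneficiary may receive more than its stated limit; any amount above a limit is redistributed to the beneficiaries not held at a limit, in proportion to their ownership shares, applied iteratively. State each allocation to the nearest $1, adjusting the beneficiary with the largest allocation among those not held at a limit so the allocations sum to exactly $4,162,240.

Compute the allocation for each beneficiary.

Ownership shares total: 12,056.
Unconstrained shares: Dube 632,138.47; Bergstrom 1,010,523.93; Delacroix 1,417,564.49; Lindqvist 579,661.66; Nwosu 251,336.32; Vance 271,015.13.
Held at cap: Bergstrom ($444,600); balance $3,717,640 reallocated over remaining ownership shares 9,129.
Redistributed shares: Dube 745,645.62 → $745,646; Delacroix 1,672,103.17 → $1,672,103; Lindqvist 683,746.04 → $683,746; Nwosu 296,466.42 → $296,466; Vance 319,678.76 → $319,679.

Dube: $745,646 · Bergstrom: $444,600 · Delacroix: $1,672,103 · Lindqvist: $683,746 · Nwosu: $296,466 · Vance: $319,679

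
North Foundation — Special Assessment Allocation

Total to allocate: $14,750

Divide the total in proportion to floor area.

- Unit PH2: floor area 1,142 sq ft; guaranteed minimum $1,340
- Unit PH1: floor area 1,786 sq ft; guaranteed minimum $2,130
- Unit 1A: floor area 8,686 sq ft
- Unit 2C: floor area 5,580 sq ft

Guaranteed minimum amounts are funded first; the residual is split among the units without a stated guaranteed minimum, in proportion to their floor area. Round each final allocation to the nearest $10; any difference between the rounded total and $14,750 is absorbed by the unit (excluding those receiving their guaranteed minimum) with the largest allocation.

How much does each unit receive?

Guaranteed amounts: Unit PH2 $1,340; Unit PH1 $2,130. Remaining pool $11,280.
Remaining pool split over remaining floor area 14,266: Unit 1A 6,867.94 → $6,870; Unit 2C 4,412.06 → $4,410.

Unit PH2: $1,340 · Unit PH1: $2,130 · Unit 1A: $6,870 · Unit 2C: $4,410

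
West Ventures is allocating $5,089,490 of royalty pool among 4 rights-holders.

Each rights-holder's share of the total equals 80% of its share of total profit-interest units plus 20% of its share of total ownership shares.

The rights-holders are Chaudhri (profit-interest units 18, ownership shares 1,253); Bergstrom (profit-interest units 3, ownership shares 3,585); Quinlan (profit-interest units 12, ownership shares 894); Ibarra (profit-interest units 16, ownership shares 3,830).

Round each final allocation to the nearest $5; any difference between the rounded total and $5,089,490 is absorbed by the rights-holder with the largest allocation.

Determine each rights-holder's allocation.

Chaudhri: $1,629,070 | Bergstrom: $630,915 | Quinlan: $1,092,295 | Ibarra: $1,737,210

Profit-interest units total 49; ownership shares total 9,562.
Combined weights (80% profit-interest units + 20% ownership shares): Chaudhri 0.3201; Bergstrom 0.1240; Quinlan 0.2146; Ibarra 0.3413.
Pro-rata amounts: Chaudhri 1,629,071.73; Bergstrom 630,913.05; Quinlan 1,092,293.03; Ibarra 1,737,212.18.
After rounding ($5): Chaudhri $1,629,070; Bergstrom $630,915; Quinlan $1,092,295; Ibarra $1,737,210. Sum = $5,089,490.
Sum already equals the total — no adjustment.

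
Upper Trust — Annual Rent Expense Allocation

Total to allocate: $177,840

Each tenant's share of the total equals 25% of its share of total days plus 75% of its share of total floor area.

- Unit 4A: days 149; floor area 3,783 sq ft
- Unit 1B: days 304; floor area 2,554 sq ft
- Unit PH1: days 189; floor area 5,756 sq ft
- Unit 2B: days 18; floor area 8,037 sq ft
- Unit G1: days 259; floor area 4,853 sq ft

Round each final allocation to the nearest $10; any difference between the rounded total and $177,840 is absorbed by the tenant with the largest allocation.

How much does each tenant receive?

Totals — days 919, floor area 24,983.
Combined weights (25% days + 75% floor area): Unit 4A 0.1541; Unit 1B 0.1594; Unit PH1 0.2242; Unit 2B 0.2462; Unit G1 0.2161.
Proportional shares: Unit 4A 27,405.22; Unit 1B 28,342.49; Unit PH1 39,873.88; Unit 2B 43,779.00; Unit G1 38,439.42.
After rounding ($10): Unit 4A $27,410; Unit 1B $28,340; Unit PH1 $39,870; Unit 2B $43,780; Unit G1 $38,440. Sum = $177,840.
No rounding difference to absorb.

Unit 4A: $27,410 · Unit 1B: $28,340 · Unit PH1: $39,870 · Unit 2B: $43,780 · Unit G1: $38,440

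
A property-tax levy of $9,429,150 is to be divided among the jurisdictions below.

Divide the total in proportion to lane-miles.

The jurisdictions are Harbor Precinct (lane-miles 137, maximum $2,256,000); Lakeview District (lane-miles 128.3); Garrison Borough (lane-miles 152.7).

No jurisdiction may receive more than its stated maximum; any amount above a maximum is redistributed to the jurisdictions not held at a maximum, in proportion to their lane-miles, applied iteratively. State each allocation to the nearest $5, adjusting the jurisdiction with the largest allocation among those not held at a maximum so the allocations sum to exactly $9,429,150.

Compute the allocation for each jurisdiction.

Combined lane-miles = 418.
Proportional shares (ignoring caps): Harbor Precinct 3,090,415.19; Lakeview District 2,894,162.55; Garrison Borough 3,444,572.26.
Cap binds for Harbor Precinct ($2,256,000); balance $7,173,150 reallocated over remaining lane-miles 281.
Remaining shares: Lakeview District 3,275,142.86 → $3,275,145; Garrison Borough 3,898,007.14 → $3,898,005.

Harbor Precinct: $2,256,000 | Lakeview District: $3,275,145 | Garrison Borough: $3,898,005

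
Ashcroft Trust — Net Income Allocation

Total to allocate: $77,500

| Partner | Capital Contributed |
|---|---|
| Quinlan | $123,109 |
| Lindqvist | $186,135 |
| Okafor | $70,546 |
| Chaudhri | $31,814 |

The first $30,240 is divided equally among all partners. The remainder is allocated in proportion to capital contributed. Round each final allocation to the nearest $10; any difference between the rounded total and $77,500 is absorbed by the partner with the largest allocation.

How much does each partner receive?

Quinlan: $21,700 | Lindqvist: $28,930 | Okafor: $15,660 | Chaudhri: $11,210

Equal tier: $30,240 ÷ 4 = $7,560 apiece.
Remainder $47,260 by capital contributed (total 411,604): Quinlan 14,135.26 → $14,140; Lindqvist 21,371.85 → $21,370; Okafor 8,100.03 → $8,100; Chaudhri 3,652.85 → $3,650.
Totals: Quinlan $7,560 + $14,140 = $21,700; Lindqvist $7,560 + $21,370 = $28,930; Okafor $7,560 + $8,100 = $15,660; Chaudhri $7,560 + $3,650 = $11,210.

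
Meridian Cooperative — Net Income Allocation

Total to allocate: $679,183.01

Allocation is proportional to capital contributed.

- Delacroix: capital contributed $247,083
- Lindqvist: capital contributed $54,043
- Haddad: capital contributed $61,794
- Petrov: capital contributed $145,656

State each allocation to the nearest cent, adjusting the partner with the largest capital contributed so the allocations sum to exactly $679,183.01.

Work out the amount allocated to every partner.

Delacroix: $329,969.51 | Lindqvist: $72,172.28 | Haddad: $82,523.43 | Petrov: $194,517.79

Total capital contributed = 247,083 + 54,043 + 61,794 + 145,656 = 508,576.
Proportional shares: Delacroix 329,969.5142; Lindqvist 72,172.2759; Haddad 82,523.4280; Petrov 194,517.7918.
At nearest cent: Delacroix $329,969.51; Lindqvist $72,172.28; Haddad $82,523.43; Petrov $194,517.79. Sum = $679,183.01.
Rounded total matches; no reconciliation needed.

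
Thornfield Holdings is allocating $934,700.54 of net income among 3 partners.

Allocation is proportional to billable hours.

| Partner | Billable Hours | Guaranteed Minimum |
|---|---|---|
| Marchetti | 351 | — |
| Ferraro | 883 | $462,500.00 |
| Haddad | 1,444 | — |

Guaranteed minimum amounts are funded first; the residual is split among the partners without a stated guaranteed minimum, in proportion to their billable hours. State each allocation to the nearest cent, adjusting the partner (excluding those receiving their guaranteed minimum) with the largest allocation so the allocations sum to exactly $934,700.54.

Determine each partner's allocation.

Marchetti: $92,335.59; Ferraro: $462,500.00; Haddad: $379,864.95

Fund the minimums — Ferraro $462,500.00. Balance $472,200.54.
Balance split over remaining billable hours 1,795: Marchetti 92,335.5931 → $92,335.59; Haddad 379,864.9469 → $379,864.95.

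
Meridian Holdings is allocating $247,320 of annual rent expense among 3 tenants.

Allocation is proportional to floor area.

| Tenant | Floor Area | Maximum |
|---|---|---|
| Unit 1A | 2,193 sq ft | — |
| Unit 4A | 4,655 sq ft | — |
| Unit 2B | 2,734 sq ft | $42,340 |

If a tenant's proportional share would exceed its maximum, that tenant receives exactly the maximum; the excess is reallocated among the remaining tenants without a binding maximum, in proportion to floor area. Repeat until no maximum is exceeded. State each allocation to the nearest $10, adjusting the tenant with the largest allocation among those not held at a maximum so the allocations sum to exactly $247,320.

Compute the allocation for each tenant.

Unit 1A: $65,640 · Unit 4A: $139,340 · Unit 2B: $42,340

Total floor area = 9,582.
Unconstrained shares: Unit 1A 56,603.29; Unit 4A 120,149.72; Unit 2B 70,566.99.
Cap binds for Unit 2B ($42,340); remaining pool $204,980 reallocated over remaining floor area 6,848.
Shares after redistribution: Unit 1A 65,642.69 → $65,640; Unit 4A 139,337.31 → $139,340.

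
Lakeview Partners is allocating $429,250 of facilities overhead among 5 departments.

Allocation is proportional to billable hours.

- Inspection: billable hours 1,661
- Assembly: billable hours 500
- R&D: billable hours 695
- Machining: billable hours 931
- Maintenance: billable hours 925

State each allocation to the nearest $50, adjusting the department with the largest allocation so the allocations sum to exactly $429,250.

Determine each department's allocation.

Inspection: $151,350 | Assembly: $45,550 | R&D: $63,300 | Machining: $84,800 | Maintenance: $84,250

Total billable hours = 4,712.
Unrounded shares: Inspection 1,661/4,712 × $429,250 = 151,312.45; Assembly 500/4,712 × $429,250 = 45,548.60; R&D 695/4,712 × $429,250 = 63,312.55; Machining 931/4,712 × $429,250 = 84,811.49; Maintenance 925/4,712 × $429,250 = 84,264.91.
Rounded to nearest $50: Inspection $151,300; Assembly $45,550; R&D $63,300; Machining $84,800; Maintenance $84,250. Sum = $429,200.
Difference $429,250 − $429,200 = +$50 applied to largest allocation (Inspection): Inspection becomes $151,350.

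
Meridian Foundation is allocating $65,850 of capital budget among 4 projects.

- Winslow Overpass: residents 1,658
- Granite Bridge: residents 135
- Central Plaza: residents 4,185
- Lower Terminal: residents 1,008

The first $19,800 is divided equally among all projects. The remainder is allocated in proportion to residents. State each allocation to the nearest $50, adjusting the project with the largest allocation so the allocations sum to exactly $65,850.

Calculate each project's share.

First tranche $19,800 split equally: $4,950 each.
Remainder $46,050 by residents (total 6,986): Winslow Overpass 10,929.13 → $10,950; Granite Bridge 889.89 → $900; Central Plaza 27,586.49 → $27,600; Lower Terminal 6,644.49 → $6,650.
Rounding difference −$50 on remainder applied to Central Plaza.
Totals: Winslow Overpass $4,950 + $10,950 = $15,900; Granite Bridge $4,950 + $900 = $5,850; Central Plaza $4,950 + $27,550 = $32,500; Lower Terminal $4,950 + $6,650 = $11,600.

Winslow Overpass: $15,900 · Granite Bridge: $5,850 · Central Plaza: $32,500 · Lower Terminal: $11,600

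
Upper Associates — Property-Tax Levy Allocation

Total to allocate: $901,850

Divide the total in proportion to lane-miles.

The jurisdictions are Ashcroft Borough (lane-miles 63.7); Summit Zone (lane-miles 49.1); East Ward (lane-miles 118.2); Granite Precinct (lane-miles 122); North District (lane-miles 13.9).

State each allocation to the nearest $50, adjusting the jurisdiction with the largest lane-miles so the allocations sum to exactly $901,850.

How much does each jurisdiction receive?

Total lane-miles = 63.7 + 49.1 + 118.2 + 122 + 13.9 = 366.9.
Proportional shares: Ashcroft Borough 156,576.30; Summit Zone 120,689.11; East Ward 290,538.76; Granite Precinct 299,879.26; North District 34,166.57.
After rounding ($50): Ashcroft Borough $156,600; Summit Zone $120,700; East Ward $290,550; Granite Precinct $299,900; North District $34,150. Sum = $901,900.
Difference $901,850 − $901,900 = −$50 applied to largest lane-miles (Granite Precinct): Granite Precinct becomes $299,850.

Ashcroft Borough: $156,600 | Summit Zone: $120,700 | East Ward: $290,550 | Granite Precinct: $299,850 | North District: $34,150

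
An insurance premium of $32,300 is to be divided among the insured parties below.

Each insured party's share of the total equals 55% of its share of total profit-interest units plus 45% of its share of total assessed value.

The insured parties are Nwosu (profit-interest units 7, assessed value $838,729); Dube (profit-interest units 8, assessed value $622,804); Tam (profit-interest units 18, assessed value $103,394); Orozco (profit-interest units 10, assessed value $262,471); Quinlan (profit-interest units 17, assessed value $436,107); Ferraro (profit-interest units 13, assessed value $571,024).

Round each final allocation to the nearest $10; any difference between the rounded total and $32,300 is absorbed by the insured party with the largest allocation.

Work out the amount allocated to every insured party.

Nwosu: $6,000 | Dube: $5,140 | Tam: $4,910 | Orozco: $3,780 | Quinlan: $6,380 | Ferraro: $6,090

Profit-interest units total 73; assessed value total 2,834,529.
Combined weights (55% profit-interest units + 45% assessed value): Nwosu 0.1859; Dube 0.1591; Tam 0.1520; Orozco 0.1170; Quinlan 0.1973; Ferraro 0.1886.
Unrounded shares: Nwosu 6,004.36; Dube 5,140.49; Tam 4,910.60; Orozco 3,779.47; Quinlan 6,373.34; Ferraro 6,091.75.
After rounding ($10): Nwosu $6,000; Dube $5,140; Tam $4,910; Orozco $3,780; Quinlan $6,370; Ferraro $6,090. Sum = $32,290.
Difference $32,300 − $32,290 = +$10 applied to largest allocation (Quinlan): Quinlan becomes $6,380.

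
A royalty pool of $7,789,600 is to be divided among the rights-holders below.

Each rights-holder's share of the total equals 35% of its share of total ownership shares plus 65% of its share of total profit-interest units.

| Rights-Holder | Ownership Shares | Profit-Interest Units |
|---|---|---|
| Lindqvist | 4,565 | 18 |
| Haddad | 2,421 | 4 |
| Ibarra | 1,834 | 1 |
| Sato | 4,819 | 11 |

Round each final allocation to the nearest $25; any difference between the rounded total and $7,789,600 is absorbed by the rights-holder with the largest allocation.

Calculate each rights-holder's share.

Ownership shares total 13,639; profit-interest units total 34.
Combined weights (35% ownership shares + 65% profit-interest units): Lindqvist 0.4613; Haddad 0.1386; Ibarra 0.0662; Sato 0.3340.
Raw shares: Lindqvist 3,593,056.85; Haddad 1,079,619.69; Ibarra 515,525.19; Sato 2,601,398.27.
At nearest $25: Lindqvist $3,593,050; Haddad $1,079,625; Ibarra $515,525; Sato $2,601,400. Sum = $7,789,600.
Sum already equals the total — no adjustment.

Lindqvist: $3,593,050 | Haddad: $1,079,625 | Ibarra: $515,525 | Sato: $2,601,400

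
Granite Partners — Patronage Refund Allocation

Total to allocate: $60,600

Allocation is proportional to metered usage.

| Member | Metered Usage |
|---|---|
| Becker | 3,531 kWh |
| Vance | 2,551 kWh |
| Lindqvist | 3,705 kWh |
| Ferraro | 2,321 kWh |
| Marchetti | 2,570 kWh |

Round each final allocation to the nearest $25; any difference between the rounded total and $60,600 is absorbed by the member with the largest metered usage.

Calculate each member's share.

Becker: $14,575 · Vance: $10,525 · Lindqvist: $15,325 · Ferraro: $9,575 · Marchetti: $10,600

Metered usage total: 3,531 + 2,551 + 3,705 + 2,321 + 2,570 = 14,678.
Pro-rata amounts: Becker 14,578.19; Vance 10,532.13; Lindqvist 15,296.57; Ferraro 9,582.55; Marchetti 10,610.57.
At nearest $25: Becker $14,575; Vance $10,525; Lindqvist $15,300; Ferraro $9,575; Marchetti $10,600. Sum = $60,575.
Difference $60,600 − $60,575 = +$25 applied to largest metered usage (Lindqvist): Lindqvist becomes $15,325.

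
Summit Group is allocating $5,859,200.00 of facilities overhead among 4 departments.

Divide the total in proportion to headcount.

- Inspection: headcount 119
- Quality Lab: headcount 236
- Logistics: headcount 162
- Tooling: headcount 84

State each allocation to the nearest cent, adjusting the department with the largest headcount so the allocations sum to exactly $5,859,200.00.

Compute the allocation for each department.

Inspection: $1,160,141.10 | Quality Lab: $2,300,784.02 | Logistics: $1,579,351.75 | Tooling: $818,923.13

Sum of headcount: 119 + 236 + 162 + 84 = 601.
Pro-rata amounts: Inspection 1,160,141.0982; Quality Lab 2,300,784.0266; Logistics 1,579,351.7471; Tooling 818,923.1281.
After rounding (cent): Inspection $1,160,141.10; Quality Lab $2,300,784.03; Logistics $1,579,351.75; Tooling $818,923.13. Sum = $5,859,200.01.
Difference $5,859,200.00 − $5,859,200.01 = −$0.01 applied to largest headcount (Quality Lab): Quality Lab becomes $2,300,784.02.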